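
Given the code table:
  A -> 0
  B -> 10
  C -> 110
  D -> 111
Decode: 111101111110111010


Decoding:
111 -> D
10 -> B
111 -> D
111 -> D
0 -> A
111 -> D
0 -> A
10 -> B


Result: DBDDADAB


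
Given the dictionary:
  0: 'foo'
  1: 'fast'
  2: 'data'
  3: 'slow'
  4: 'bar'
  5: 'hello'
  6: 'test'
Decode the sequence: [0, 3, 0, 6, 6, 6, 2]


Look up each index in the dictionary:
  0 -> 'foo'
  3 -> 'slow'
  0 -> 'foo'
  6 -> 'test'
  6 -> 'test'
  6 -> 'test'
  2 -> 'data'

Decoded: "foo slow foo test test test data"


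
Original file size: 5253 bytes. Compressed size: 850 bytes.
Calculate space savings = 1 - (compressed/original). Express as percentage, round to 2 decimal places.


ratio = compressed/original = 850/5253 = 0.161812
savings = 1 - ratio = 1 - 0.161812 = 0.838188
as a percentage: 0.838188 * 100 = 83.82%

Space savings = 1 - 850/5253 = 83.82%


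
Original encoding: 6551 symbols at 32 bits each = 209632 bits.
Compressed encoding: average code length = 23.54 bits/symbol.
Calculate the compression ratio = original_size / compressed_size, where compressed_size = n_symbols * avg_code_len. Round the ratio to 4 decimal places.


original_size = n_symbols * orig_bits = 6551 * 32 = 209632 bits
compressed_size = n_symbols * avg_code_len = 6551 * 23.54 = 154210.54 bits
ratio = original_size / compressed_size = 209632 / 154210.54 = 1.3594

Compression ratio = 1.3594


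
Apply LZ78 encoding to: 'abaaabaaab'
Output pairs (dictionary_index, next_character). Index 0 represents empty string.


LZ78 encoding steps:
Dictionary: {0: ''}
Step 1: w='' (idx 0), next='a' -> output (0, 'a'), add 'a' as idx 1
Step 2: w='' (idx 0), next='b' -> output (0, 'b'), add 'b' as idx 2
Step 3: w='a' (idx 1), next='a' -> output (1, 'a'), add 'aa' as idx 3
Step 4: w='a' (idx 1), next='b' -> output (1, 'b'), add 'ab' as idx 4
Step 5: w='aa' (idx 3), next='a' -> output (3, 'a'), add 'aaa' as idx 5
Step 6: w='b' (idx 2), end of input -> output (2, '')


Encoded: [(0, 'a'), (0, 'b'), (1, 'a'), (1, 'b'), (3, 'a'), (2, '')]


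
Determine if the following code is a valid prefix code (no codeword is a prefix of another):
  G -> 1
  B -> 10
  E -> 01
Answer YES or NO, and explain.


Checking each pair (does one codeword prefix another?):
  G='1' vs B='10': prefix -- VIOLATION

NO -- this is NOT a valid prefix code. G (1) is a prefix of B (10).


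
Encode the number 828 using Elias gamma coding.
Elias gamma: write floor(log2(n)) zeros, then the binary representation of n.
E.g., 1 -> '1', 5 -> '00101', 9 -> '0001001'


num_bits = floor(log2(828)) + 1 = 10
leading_zeros = num_bits - 1 = 9
binary(828) = 1100111100

Elias gamma(828) = '000000000' + '1100111100' = 0000000001100111100 (19 bits)


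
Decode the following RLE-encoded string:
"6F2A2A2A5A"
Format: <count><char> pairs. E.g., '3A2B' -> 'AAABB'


Expanding each <count><char> pair:
  6F -> 'FFFFFF'
  2A -> 'AA'
  2A -> 'AA'
  2A -> 'AA'
  5A -> 'AAAAA'

Decoded = FFFFFFAAAAAAAAAAA


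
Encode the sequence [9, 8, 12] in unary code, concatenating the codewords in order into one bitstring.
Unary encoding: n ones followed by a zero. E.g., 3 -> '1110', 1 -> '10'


Encode each number as n ones followed by a terminating 0:
  9 -> 1111111110 (10 bits)
  8 -> 111111110 (9 bits)
  12 -> 1111111111110 (13 bits)
Total length = 10 + 9 + 13 = 32 bits.

Unary([9, 8, 12]) = 11111111101111111101111111111110 (32 bits)


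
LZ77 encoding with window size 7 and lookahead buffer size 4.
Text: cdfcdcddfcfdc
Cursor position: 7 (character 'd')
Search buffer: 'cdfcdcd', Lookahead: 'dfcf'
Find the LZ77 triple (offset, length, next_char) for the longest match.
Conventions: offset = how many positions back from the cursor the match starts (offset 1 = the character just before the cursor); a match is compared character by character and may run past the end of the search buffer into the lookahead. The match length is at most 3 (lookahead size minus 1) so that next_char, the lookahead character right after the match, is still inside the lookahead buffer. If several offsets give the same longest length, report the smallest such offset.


Try each offset into the search buffer:
  offset=1 (pos 6, char 'd'): match length 1
  offset=2 (pos 5, char 'c'): match length 0
  offset=3 (pos 4, char 'd'): match length 1
  offset=4 (pos 3, char 'c'): match length 0
  offset=5 (pos 2, char 'f'): match length 0
  offset=6 (pos 1, char 'd'): match length 3
  offset=7 (pos 0, char 'c'): match length 0
Longest match has length 3 at offset 6.
next_char = character at position 7 + 3 = 10 -> 'f'

Best match: offset=6, length=3 (matching 'dfc' starting at position 1)
LZ77 triple: (6, 3, 'f')


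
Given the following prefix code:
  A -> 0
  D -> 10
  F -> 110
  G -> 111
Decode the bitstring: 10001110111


Decoding step by step:
Bits 10 -> D
Bits 0 -> A
Bits 0 -> A
Bits 111 -> G
Bits 0 -> A
Bits 111 -> G


Decoded message: DAAGAG


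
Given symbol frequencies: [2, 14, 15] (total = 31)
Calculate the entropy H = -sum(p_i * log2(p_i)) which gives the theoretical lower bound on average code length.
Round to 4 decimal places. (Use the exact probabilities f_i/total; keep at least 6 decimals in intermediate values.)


Per-symbol terms -p_i * log2(p_i) with p_i = f_i/31:
  p = 2/31 = 0.064516: log2(p) = -3.954196, -p*log2(p) = 0.255109
  p = 14/31 = 0.451613: log2(p) = -1.146841, -p*log2(p) = 0.517928
  p = 15/31 = 0.483871: log2(p) = -1.047306, -p*log2(p) = 0.506761
H = 0.255109 + 0.517928 + 0.506761 = 1.279798

H = 1.2798 bits/symbol


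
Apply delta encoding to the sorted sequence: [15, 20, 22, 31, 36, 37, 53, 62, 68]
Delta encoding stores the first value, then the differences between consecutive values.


First value: 15
Deltas:
  20 - 15 = 5
  22 - 20 = 2
  31 - 22 = 9
  36 - 31 = 5
  37 - 36 = 1
  53 - 37 = 16
  62 - 53 = 9
  68 - 62 = 6


Delta encoded: [15, 5, 2, 9, 5, 1, 16, 9, 6]


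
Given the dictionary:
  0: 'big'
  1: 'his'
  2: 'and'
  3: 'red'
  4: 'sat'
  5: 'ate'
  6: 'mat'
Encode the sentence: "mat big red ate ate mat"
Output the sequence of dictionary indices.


Look up each word in the dictionary:
  'mat' -> 6
  'big' -> 0
  'red' -> 3
  'ate' -> 5
  'ate' -> 5
  'mat' -> 6

Encoded: [6, 0, 3, 5, 5, 6]


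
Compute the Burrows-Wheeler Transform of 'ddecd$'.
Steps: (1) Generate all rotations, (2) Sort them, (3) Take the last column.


Rotations (sorted):
  0: $ddecd -> last char: d
  1: cd$dde -> last char: e
  2: d$ddec -> last char: c
  3: ddecd$ -> last char: $
  4: decd$d -> last char: d
  5: ecd$dd -> last char: d


BWT = dec$dd


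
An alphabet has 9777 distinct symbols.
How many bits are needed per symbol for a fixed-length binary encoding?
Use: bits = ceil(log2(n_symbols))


log2(9777) = 13.2552
Bracket: 2^13 = 8192 < 9777 <= 2^14 = 16384
So ceil(log2(9777)) = 14

bits = ceil(log2(9777)) = ceil(13.2552) = 14 bits


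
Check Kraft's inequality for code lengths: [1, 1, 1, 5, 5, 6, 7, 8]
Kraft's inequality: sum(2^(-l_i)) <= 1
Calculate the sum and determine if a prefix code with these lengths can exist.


Sum = 2^(-1) + 2^(-1) + 2^(-1) + 2^(-5) + 2^(-5) + 2^(-6) + 2^(-7) + 2^(-8)
    = 0.5 + 0.5 + 0.5 + 0.03125 + 0.03125 + 0.015625 + 0.0078125 + 0.00390625
    = 407/256 = 1.58984375
Since 1.58984375 > 1, Kraft's inequality is NOT satisfied.
A prefix code with these lengths CANNOT exist.

Kraft sum = 1.58984375. Not satisfied.


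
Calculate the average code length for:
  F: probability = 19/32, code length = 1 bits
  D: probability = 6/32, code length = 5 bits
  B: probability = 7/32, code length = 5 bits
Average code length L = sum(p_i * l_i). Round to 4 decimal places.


Weighted contributions p_i * l_i:
  F: (19/32) * 1 = 19/32
  D: (6/32) * 5 = 30/32
  B: (7/32) * 5 = 35/32
Sum = (19 + 30 + 35)/32 = 84/32

L = 84/32 = 2.6250 bits/symbol


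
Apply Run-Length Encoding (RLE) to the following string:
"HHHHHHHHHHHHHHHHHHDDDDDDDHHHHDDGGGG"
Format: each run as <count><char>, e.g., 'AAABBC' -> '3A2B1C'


Scanning runs left to right:
  i=0: run of 'H' x 18 -> '18H'
  i=18: run of 'D' x 7 -> '7D'
  i=25: run of 'H' x 4 -> '4H'
  i=29: run of 'D' x 2 -> '2D'
  i=31: run of 'G' x 4 -> '4G'

RLE = 18H7D4H2D4G


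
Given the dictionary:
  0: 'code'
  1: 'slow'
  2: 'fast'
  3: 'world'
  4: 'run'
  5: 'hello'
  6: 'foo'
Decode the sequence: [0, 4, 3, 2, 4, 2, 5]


Look up each index in the dictionary:
  0 -> 'code'
  4 -> 'run'
  3 -> 'world'
  2 -> 'fast'
  4 -> 'run'
  2 -> 'fast'
  5 -> 'hello'

Decoded: "code run world fast run fast hello"


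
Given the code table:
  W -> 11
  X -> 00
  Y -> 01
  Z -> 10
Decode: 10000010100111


Decoding:
10 -> Z
00 -> X
00 -> X
10 -> Z
10 -> Z
01 -> Y
11 -> W


Result: ZXXZZYW


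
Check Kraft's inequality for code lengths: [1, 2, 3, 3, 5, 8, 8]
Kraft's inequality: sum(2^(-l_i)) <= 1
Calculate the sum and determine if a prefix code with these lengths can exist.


Sum = 2^(-1) + 2^(-2) + 2^(-3) + 2^(-3) + 2^(-5) + 2^(-8) + 2^(-8)
    = 0.5 + 0.25 + 0.125 + 0.125 + 0.03125 + 0.00390625 + 0.00390625
    = 266/256 = 1.0390625
Since 1.0390625 > 1, Kraft's inequality is NOT satisfied.
A prefix code with these lengths CANNOT exist.

Kraft sum = 1.0390625. Not satisfied.


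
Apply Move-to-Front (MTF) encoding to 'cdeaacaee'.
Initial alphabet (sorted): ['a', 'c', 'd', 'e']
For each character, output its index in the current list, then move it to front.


MTF encoding:
'c': index 1 in ['a', 'c', 'd', 'e'] -> ['c', 'a', 'd', 'e']
'd': index 2 in ['c', 'a', 'd', 'e'] -> ['d', 'c', 'a', 'e']
'e': index 3 in ['d', 'c', 'a', 'e'] -> ['e', 'd', 'c', 'a']
'a': index 3 in ['e', 'd', 'c', 'a'] -> ['a', 'e', 'd', 'c']
'a': index 0 in ['a', 'e', 'd', 'c'] -> ['a', 'e', 'd', 'c']
'c': index 3 in ['a', 'e', 'd', 'c'] -> ['c', 'a', 'e', 'd']
'a': index 1 in ['c', 'a', 'e', 'd'] -> ['a', 'c', 'e', 'd']
'e': index 2 in ['a', 'c', 'e', 'd'] -> ['e', 'a', 'c', 'd']
'e': index 0 in ['e', 'a', 'c', 'd'] -> ['e', 'a', 'c', 'd']


Output: [1, 2, 3, 3, 0, 3, 1, 2, 0]


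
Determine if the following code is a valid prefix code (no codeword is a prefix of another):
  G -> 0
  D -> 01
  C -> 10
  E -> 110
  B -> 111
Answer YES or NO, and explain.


Checking each pair (does one codeword prefix another?):
  G='0' vs D='01': prefix -- VIOLATION

NO -- this is NOT a valid prefix code. G (0) is a prefix of D (01).


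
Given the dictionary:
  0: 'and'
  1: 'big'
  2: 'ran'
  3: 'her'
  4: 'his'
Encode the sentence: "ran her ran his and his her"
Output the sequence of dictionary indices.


Look up each word in the dictionary:
  'ran' -> 2
  'her' -> 3
  'ran' -> 2
  'his' -> 4
  'and' -> 0
  'his' -> 4
  'her' -> 3

Encoded: [2, 3, 2, 4, 0, 4, 3]


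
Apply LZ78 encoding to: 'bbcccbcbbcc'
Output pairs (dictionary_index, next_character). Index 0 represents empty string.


LZ78 encoding steps:
Dictionary: {0: ''}
Step 1: w='' (idx 0), next='b' -> output (0, 'b'), add 'b' as idx 1
Step 2: w='b' (idx 1), next='c' -> output (1, 'c'), add 'bc' as idx 2
Step 3: w='' (idx 0), next='c' -> output (0, 'c'), add 'c' as idx 3
Step 4: w='c' (idx 3), next='b' -> output (3, 'b'), add 'cb' as idx 4
Step 5: w='cb' (idx 4), next='b' -> output (4, 'b'), add 'cbb' as idx 5
Step 6: w='c' (idx 3), next='c' -> output (3, 'c'), add 'cc' as idx 6


Encoded: [(0, 'b'), (1, 'c'), (0, 'c'), (3, 'b'), (4, 'b'), (3, 'c')]


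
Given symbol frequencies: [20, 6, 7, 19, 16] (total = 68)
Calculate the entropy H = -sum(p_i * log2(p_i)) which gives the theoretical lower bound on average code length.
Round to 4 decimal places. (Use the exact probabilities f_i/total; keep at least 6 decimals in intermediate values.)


Per-symbol terms -p_i * log2(p_i) with p_i = f_i/68:
  p = 20/68 = 0.294118: log2(p) = -1.765535, -p*log2(p) = 0.519275
  p = 6/68 = 0.088235: log2(p) = -3.502500, -p*log2(p) = 0.309044
  p = 7/68 = 0.102941: log2(p) = -3.280108, -p*log2(p) = 0.337658
  p = 19/68 = 0.279412: log2(p) = -1.839535, -p*log2(p) = 0.513988
  p = 16/68 = 0.235294: log2(p) = -2.087463, -p*log2(p) = 0.491168
H = 0.519275 + 0.309044 + 0.337658 + 0.513988 + 0.491168 = 2.171133

H = 2.1711 bits/symbol


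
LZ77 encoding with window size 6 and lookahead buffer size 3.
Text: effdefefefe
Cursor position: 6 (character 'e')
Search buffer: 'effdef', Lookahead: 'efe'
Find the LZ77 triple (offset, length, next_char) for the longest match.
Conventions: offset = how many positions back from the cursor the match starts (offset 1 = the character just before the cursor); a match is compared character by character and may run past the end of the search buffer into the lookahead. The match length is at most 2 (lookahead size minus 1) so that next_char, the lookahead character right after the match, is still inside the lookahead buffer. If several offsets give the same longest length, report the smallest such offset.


Try each offset into the search buffer:
  offset=1 (pos 5, char 'f'): match length 0
  offset=2 (pos 4, char 'e'): match length 2
  offset=3 (pos 3, char 'd'): match length 0
  offset=4 (pos 2, char 'f'): match length 0
  offset=5 (pos 1, char 'f'): match length 0
  offset=6 (pos 0, char 'e'): match length 2
Longest match has length 2, found at offsets 2, 6; take the smallest, offset 2.
next_char = character at position 6 + 2 = 8 -> 'e'

Best match: offset=2, length=2 (matching 'ef' starting at position 4)
LZ77 triple: (2, 2, 'e')


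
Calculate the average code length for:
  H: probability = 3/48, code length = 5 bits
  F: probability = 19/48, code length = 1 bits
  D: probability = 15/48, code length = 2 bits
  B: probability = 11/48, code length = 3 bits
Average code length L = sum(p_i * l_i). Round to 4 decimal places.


Weighted contributions p_i * l_i:
  H: (3/48) * 5 = 15/48
  F: (19/48) * 1 = 19/48
  D: (15/48) * 2 = 30/48
  B: (11/48) * 3 = 33/48
Sum = (15 + 19 + 30 + 33)/48 = 97/48

L = 97/48 = 2.0208 bits/symbol


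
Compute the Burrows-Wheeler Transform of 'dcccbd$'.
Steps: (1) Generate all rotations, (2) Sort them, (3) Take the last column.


Rotations (sorted):
  0: $dcccbd -> last char: d
  1: bd$dccc -> last char: c
  2: cbd$dcc -> last char: c
  3: ccbd$dc -> last char: c
  4: cccbd$d -> last char: d
  5: d$dcccb -> last char: b
  6: dcccbd$ -> last char: $


BWT = dcccdb$


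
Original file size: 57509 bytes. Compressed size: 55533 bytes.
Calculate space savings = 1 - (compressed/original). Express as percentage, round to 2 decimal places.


ratio = compressed/original = 55533/57509 = 0.96564
savings = 1 - ratio = 1 - 0.96564 = 0.03436
as a percentage: 0.03436 * 100 = 3.44%

Space savings = 1 - 55533/57509 = 3.44%


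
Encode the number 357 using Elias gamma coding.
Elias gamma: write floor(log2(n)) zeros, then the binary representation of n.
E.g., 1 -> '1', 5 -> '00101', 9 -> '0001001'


num_bits = floor(log2(357)) + 1 = 9
leading_zeros = num_bits - 1 = 8
binary(357) = 101100101

Elias gamma(357) = '00000000' + '101100101' = 00000000101100101 (17 bits)


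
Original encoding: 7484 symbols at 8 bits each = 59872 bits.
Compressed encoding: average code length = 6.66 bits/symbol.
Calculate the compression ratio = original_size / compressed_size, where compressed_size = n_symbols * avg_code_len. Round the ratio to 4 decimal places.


original_size = n_symbols * orig_bits = 7484 * 8 = 59872 bits
compressed_size = n_symbols * avg_code_len = 7484 * 6.66 = 49843.44 bits
ratio = original_size / compressed_size = 59872 / 49843.44 = 1.2012

Compression ratio = 1.2012


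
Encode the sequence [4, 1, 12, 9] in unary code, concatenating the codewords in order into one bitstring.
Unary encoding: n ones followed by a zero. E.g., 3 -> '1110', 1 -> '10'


Encode each number as n ones followed by a terminating 0:
  4 -> 11110 (5 bits)
  1 -> 10 (2 bits)
  12 -> 1111111111110 (13 bits)
  9 -> 1111111110 (10 bits)
Total length = 5 + 2 + 13 + 10 = 30 bits.

Unary([4, 1, 12, 9]) = 111101011111111111101111111110 (30 bits)


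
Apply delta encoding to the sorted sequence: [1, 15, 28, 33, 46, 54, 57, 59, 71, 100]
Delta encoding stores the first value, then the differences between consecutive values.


First value: 1
Deltas:
  15 - 1 = 14
  28 - 15 = 13
  33 - 28 = 5
  46 - 33 = 13
  54 - 46 = 8
  57 - 54 = 3
  59 - 57 = 2
  71 - 59 = 12
  100 - 71 = 29


Delta encoded: [1, 14, 13, 5, 13, 8, 3, 2, 12, 29]


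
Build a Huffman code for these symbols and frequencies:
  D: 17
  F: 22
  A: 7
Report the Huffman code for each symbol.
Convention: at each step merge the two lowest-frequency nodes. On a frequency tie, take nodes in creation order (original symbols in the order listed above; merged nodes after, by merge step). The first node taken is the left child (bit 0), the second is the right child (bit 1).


Huffman tree construction:
Step 1: Merge A(7) + D(17) = 24
Step 2: Merge F(22) + (A+D)(24) = 46
Read each symbol's code off the tree from the root (left child = 0, right child = 1).

Codes:
  D: 11 (length 2)
  F: 0 (length 1)
  A: 10 (length 2)
Average code length: 70/46 = 1.5217 bits/symbol


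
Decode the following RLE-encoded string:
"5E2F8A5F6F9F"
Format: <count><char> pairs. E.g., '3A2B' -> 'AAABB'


Expanding each <count><char> pair:
  5E -> 'EEEEE'
  2F -> 'FF'
  8A -> 'AAAAAAAA'
  5F -> 'FFFFF'
  6F -> 'FFFFFF'
  9F -> 'FFFFFFFFF'

Decoded = EEEEEFFAAAAAAAAFFFFFFFFFFFFFFFFFFFF


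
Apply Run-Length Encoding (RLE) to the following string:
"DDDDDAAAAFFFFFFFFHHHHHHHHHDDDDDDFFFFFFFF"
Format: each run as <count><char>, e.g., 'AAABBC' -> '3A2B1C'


Scanning runs left to right:
  i=0: run of 'D' x 5 -> '5D'
  i=5: run of 'A' x 4 -> '4A'
  i=9: run of 'F' x 8 -> '8F'
  i=17: run of 'H' x 9 -> '9H'
  i=26: run of 'D' x 6 -> '6D'
  i=32: run of 'F' x 8 -> '8F'

RLE = 5D4A8F9H6D8F


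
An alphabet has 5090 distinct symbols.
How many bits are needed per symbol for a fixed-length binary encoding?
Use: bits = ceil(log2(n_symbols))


log2(5090) = 12.3134
Bracket: 2^12 = 4096 < 5090 <= 2^13 = 8192
So ceil(log2(5090)) = 13

bits = ceil(log2(5090)) = ceil(12.3134) = 13 bits


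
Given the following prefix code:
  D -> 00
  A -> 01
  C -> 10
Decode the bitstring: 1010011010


Decoding step by step:
Bits 10 -> C
Bits 10 -> C
Bits 01 -> A
Bits 10 -> C
Bits 10 -> C


Decoded message: CCACC


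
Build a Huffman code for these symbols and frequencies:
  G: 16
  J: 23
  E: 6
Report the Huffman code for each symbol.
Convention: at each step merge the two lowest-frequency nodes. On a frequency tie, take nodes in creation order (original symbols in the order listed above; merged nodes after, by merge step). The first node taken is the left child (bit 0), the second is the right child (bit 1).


Huffman tree construction:
Step 1: Merge E(6) + G(16) = 22
Step 2: Merge (E+G)(22) + J(23) = 45
Read each symbol's code off the tree from the root (left child = 0, right child = 1).

Codes:
  G: 01 (length 2)
  J: 1 (length 1)
  E: 00 (length 2)
Average code length: 67/45 = 1.4889 bits/symbol


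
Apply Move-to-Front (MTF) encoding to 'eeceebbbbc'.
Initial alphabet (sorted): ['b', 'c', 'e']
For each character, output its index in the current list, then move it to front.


MTF encoding:
'e': index 2 in ['b', 'c', 'e'] -> ['e', 'b', 'c']
'e': index 0 in ['e', 'b', 'c'] -> ['e', 'b', 'c']
'c': index 2 in ['e', 'b', 'c'] -> ['c', 'e', 'b']
'e': index 1 in ['c', 'e', 'b'] -> ['e', 'c', 'b']
'e': index 0 in ['e', 'c', 'b'] -> ['e', 'c', 'b']
'b': index 2 in ['e', 'c', 'b'] -> ['b', 'e', 'c']
'b': index 0 in ['b', 'e', 'c'] -> ['b', 'e', 'c']
'b': index 0 in ['b', 'e', 'c'] -> ['b', 'e', 'c']
'b': index 0 in ['b', 'e', 'c'] -> ['b', 'e', 'c']
'c': index 2 in ['b', 'e', 'c'] -> ['c', 'b', 'e']


Output: [2, 0, 2, 1, 0, 2, 0, 0, 0, 2]


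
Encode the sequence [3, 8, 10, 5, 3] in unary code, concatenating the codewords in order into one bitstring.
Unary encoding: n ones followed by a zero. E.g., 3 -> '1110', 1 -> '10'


Encode each number as n ones followed by a terminating 0:
  3 -> 1110 (4 bits)
  8 -> 111111110 (9 bits)
  10 -> 11111111110 (11 bits)
  5 -> 111110 (6 bits)
  3 -> 1110 (4 bits)
Total length = 4 + 9 + 11 + 6 + 4 = 34 bits.

Unary([3, 8, 10, 5, 3]) = 1110111111110111111111101111101110 (34 bits)


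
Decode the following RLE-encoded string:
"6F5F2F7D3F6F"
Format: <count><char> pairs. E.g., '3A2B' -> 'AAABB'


Expanding each <count><char> pair:
  6F -> 'FFFFFF'
  5F -> 'FFFFF'
  2F -> 'FF'
  7D -> 'DDDDDDD'
  3F -> 'FFF'
  6F -> 'FFFFFF'

Decoded = FFFFFFFFFFFFFDDDDDDDFFFFFFFFF


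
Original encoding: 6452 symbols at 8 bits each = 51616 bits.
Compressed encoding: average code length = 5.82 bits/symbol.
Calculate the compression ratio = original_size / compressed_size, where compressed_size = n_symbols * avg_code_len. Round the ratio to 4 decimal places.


original_size = n_symbols * orig_bits = 6452 * 8 = 51616 bits
compressed_size = n_symbols * avg_code_len = 6452 * 5.82 = 37550.64 bits
ratio = original_size / compressed_size = 51616 / 37550.64 = 1.3746

Compression ratio = 1.3746


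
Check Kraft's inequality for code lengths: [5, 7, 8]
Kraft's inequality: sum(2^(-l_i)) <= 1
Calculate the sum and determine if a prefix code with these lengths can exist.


Sum = 2^(-5) + 2^(-7) + 2^(-8)
    = 0.03125 + 0.0078125 + 0.00390625
    = 11/256 = 0.04296875
Since 0.04296875 <= 1, Kraft's inequality IS satisfied.
A prefix code with these lengths CAN exist.

Kraft sum = 0.04296875. Satisfied.


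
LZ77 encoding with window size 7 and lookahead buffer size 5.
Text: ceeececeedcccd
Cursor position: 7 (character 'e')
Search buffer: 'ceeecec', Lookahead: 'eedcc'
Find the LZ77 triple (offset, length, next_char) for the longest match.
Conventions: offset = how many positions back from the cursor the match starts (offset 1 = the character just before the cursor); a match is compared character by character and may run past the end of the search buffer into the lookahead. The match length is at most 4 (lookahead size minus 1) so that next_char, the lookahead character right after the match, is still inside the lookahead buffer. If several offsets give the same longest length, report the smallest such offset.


Try each offset into the search buffer:
  offset=1 (pos 6, char 'c'): match length 0
  offset=2 (pos 5, char 'e'): match length 1
  offset=3 (pos 4, char 'c'): match length 0
  offset=4 (pos 3, char 'e'): match length 1
  offset=5 (pos 2, char 'e'): match length 2
  offset=6 (pos 1, char 'e'): match length 2
  offset=7 (pos 0, char 'c'): match length 0
Longest match has length 2, found at offsets 5, 6; take the smallest, offset 5.
next_char = character at position 7 + 2 = 9 -> 'd'

Best match: offset=5, length=2 (matching 'ee' starting at position 2)
LZ77 triple: (5, 2, 'd')


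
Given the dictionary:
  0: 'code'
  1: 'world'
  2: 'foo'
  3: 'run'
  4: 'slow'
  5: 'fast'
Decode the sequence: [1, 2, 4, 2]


Look up each index in the dictionary:
  1 -> 'world'
  2 -> 'foo'
  4 -> 'slow'
  2 -> 'foo'

Decoded: "world foo slow foo"


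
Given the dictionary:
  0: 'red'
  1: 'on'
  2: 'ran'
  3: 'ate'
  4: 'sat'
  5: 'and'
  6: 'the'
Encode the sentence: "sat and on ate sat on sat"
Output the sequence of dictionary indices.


Look up each word in the dictionary:
  'sat' -> 4
  'and' -> 5
  'on' -> 1
  'ate' -> 3
  'sat' -> 4
  'on' -> 1
  'sat' -> 4

Encoded: [4, 5, 1, 3, 4, 1, 4]


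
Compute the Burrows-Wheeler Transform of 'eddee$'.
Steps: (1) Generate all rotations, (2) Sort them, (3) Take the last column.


Rotations (sorted):
  0: $eddee -> last char: e
  1: ddee$e -> last char: e
  2: dee$ed -> last char: d
  3: e$edde -> last char: e
  4: eddee$ -> last char: $
  5: ee$edd -> last char: d


BWT = eede$d


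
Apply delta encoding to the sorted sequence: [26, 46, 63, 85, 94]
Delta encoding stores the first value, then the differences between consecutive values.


First value: 26
Deltas:
  46 - 26 = 20
  63 - 46 = 17
  85 - 63 = 22
  94 - 85 = 9


Delta encoded: [26, 20, 17, 22, 9]


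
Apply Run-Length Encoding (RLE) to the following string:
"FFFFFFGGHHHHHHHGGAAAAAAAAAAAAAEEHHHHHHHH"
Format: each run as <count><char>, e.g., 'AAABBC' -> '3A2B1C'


Scanning runs left to right:
  i=0: run of 'F' x 6 -> '6F'
  i=6: run of 'G' x 2 -> '2G'
  i=8: run of 'H' x 7 -> '7H'
  i=15: run of 'G' x 2 -> '2G'
  i=17: run of 'A' x 13 -> '13A'
  i=30: run of 'E' x 2 -> '2E'
  i=32: run of 'H' x 8 -> '8H'

RLE = 6F2G7H2G13A2E8H


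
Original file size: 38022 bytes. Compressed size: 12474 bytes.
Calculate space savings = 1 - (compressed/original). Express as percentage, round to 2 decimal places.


ratio = compressed/original = 12474/38022 = 0.328073
savings = 1 - ratio = 1 - 0.328073 = 0.671927
as a percentage: 0.671927 * 100 = 67.19%

Space savings = 1 - 12474/38022 = 67.19%


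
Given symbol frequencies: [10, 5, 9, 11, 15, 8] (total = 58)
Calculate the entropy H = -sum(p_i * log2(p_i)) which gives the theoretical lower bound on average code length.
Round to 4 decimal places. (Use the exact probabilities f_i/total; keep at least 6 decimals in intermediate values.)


Per-symbol terms -p_i * log2(p_i) with p_i = f_i/58:
  p = 10/58 = 0.172414: log2(p) = -2.536053, -p*log2(p) = 0.437251
  p = 5/58 = 0.086207: log2(p) = -3.536053, -p*log2(p) = 0.304832
  p = 9/58 = 0.155172: log2(p) = -2.688056, -p*log2(p) = 0.417112
  p = 11/58 = 0.189655: log2(p) = -2.398549, -p*log2(p) = 0.454897
  p = 15/58 = 0.258621: log2(p) = -1.951090, -p*log2(p) = 0.504592
  p = 8/58 = 0.137931: log2(p) = -2.857981, -p*log2(p) = 0.394204
H = 0.437251 + 0.304832 + 0.417112 + 0.454897 + 0.504592 + 0.394204 = 2.512888

H = 2.5129 bits/symbol


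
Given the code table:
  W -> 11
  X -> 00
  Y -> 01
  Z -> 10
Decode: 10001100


Decoding:
10 -> Z
00 -> X
11 -> W
00 -> X


Result: ZXWX


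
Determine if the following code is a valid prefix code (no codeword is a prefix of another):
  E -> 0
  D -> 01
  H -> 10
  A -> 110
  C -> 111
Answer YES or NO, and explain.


Checking each pair (does one codeword prefix another?):
  E='0' vs D='01': prefix -- VIOLATION

NO -- this is NOT a valid prefix code. E (0) is a prefix of D (01).


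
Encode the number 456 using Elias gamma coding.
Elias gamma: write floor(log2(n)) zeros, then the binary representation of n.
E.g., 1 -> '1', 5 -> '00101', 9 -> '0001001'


num_bits = floor(log2(456)) + 1 = 9
leading_zeros = num_bits - 1 = 8
binary(456) = 111001000

Elias gamma(456) = '00000000' + '111001000' = 00000000111001000 (17 bits)


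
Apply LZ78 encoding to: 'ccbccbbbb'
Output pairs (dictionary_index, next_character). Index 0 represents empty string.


LZ78 encoding steps:
Dictionary: {0: ''}
Step 1: w='' (idx 0), next='c' -> output (0, 'c'), add 'c' as idx 1
Step 2: w='c' (idx 1), next='b' -> output (1, 'b'), add 'cb' as idx 2
Step 3: w='c' (idx 1), next='c' -> output (1, 'c'), add 'cc' as idx 3
Step 4: w='' (idx 0), next='b' -> output (0, 'b'), add 'b' as idx 4
Step 5: w='b' (idx 4), next='b' -> output (4, 'b'), add 'bb' as idx 5
Step 6: w='b' (idx 4), end of input -> output (4, '')


Encoded: [(0, 'c'), (1, 'b'), (1, 'c'), (0, 'b'), (4, 'b'), (4, '')]


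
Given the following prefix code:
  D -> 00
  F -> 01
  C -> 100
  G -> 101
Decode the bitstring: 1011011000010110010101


Decoding step by step:
Bits 101 -> G
Bits 101 -> G
Bits 100 -> C
Bits 00 -> D
Bits 101 -> G
Bits 100 -> C
Bits 101 -> G
Bits 01 -> F


Decoded message: GGCDGCGF


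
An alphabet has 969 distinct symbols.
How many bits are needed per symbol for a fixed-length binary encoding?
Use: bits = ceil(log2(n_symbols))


log2(969) = 9.9204
Bracket: 2^9 = 512 < 969 <= 2^10 = 1024
So ceil(log2(969)) = 10

bits = ceil(log2(969)) = ceil(9.9204) = 10 bits


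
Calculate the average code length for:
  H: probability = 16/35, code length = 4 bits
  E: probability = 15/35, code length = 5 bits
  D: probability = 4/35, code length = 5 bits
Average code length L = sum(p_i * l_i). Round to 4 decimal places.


Weighted contributions p_i * l_i:
  H: (16/35) * 4 = 64/35
  E: (15/35) * 5 = 75/35
  D: (4/35) * 5 = 20/35
Sum = (64 + 75 + 20)/35 = 159/35

L = 159/35 = 4.5429 bits/symbol


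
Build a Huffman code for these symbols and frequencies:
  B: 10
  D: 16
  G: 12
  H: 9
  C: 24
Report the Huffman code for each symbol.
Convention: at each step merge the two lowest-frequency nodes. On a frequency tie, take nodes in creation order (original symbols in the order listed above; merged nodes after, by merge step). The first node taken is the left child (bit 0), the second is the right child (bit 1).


Huffman tree construction:
Step 1: Merge H(9) + B(10) = 19
Step 2: Merge G(12) + D(16) = 28
Step 3: Merge (H+B)(19) + C(24) = 43
Step 4: Merge (G+D)(28) + ((H+B)+C)(43) = 71
Read each symbol's code off the tree from the root (left child = 0, right child = 1).

Codes:
  B: 101 (length 3)
  D: 01 (length 2)
  G: 00 (length 2)
  H: 100 (length 3)
  C: 11 (length 2)
Average code length: 161/71 = 2.2676 bits/symbol


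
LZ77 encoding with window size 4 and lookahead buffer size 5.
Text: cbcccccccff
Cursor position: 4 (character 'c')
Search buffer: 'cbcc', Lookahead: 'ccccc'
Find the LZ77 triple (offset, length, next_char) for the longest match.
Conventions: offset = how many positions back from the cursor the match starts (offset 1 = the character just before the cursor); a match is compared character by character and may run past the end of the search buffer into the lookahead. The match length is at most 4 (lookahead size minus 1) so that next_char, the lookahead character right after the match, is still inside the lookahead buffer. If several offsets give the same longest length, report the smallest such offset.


Try each offset into the search buffer:
  offset=1 (pos 3, char 'c'): match length 4
  offset=2 (pos 2, char 'c'): match length 4
  offset=3 (pos 1, char 'b'): match length 0
  offset=4 (pos 0, char 'c'): match length 1
Longest match has length 4, found at offsets 1, 2; take the smallest, offset 1.
next_char = character at position 4 + 4 = 8 -> 'c'

Best match: offset=1, length=4 (matching 'cccc' starting at position 3)
LZ77 triple: (1, 4, 'c')


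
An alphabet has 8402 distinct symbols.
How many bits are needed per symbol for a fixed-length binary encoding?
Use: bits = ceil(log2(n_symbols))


log2(8402) = 13.0365
Bracket: 2^13 = 8192 < 8402 <= 2^14 = 16384
So ceil(log2(8402)) = 14

bits = ceil(log2(8402)) = ceil(13.0365) = 14 bits


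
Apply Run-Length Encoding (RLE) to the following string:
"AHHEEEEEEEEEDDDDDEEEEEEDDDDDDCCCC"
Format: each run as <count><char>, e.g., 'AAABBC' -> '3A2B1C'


Scanning runs left to right:
  i=0: run of 'A' x 1 -> '1A'
  i=1: run of 'H' x 2 -> '2H'
  i=3: run of 'E' x 9 -> '9E'
  i=12: run of 'D' x 5 -> '5D'
  i=17: run of 'E' x 6 -> '6E'
  i=23: run of 'D' x 6 -> '6D'
  i=29: run of 'C' x 4 -> '4C'

RLE = 1A2H9E5D6E6D4C


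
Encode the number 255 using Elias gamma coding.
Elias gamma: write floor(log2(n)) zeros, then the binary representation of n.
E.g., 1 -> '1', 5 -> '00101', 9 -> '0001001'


num_bits = floor(log2(255)) + 1 = 8
leading_zeros = num_bits - 1 = 7
binary(255) = 11111111

Elias gamma(255) = '0000000' + '11111111' = 000000011111111 (15 bits)


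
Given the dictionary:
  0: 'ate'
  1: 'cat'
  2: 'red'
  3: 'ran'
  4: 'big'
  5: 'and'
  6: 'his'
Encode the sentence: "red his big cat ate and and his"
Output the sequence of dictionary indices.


Look up each word in the dictionary:
  'red' -> 2
  'his' -> 6
  'big' -> 4
  'cat' -> 1
  'ate' -> 0
  'and' -> 5
  'and' -> 5
  'his' -> 6

Encoded: [2, 6, 4, 1, 0, 5, 5, 6]


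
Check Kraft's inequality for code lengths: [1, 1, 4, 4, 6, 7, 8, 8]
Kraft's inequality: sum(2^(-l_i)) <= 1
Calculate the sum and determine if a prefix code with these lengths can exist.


Sum = 2^(-1) + 2^(-1) + 2^(-4) + 2^(-4) + 2^(-6) + 2^(-7) + 2^(-8) + 2^(-8)
    = 0.5 + 0.5 + 0.0625 + 0.0625 + 0.015625 + 0.0078125 + 0.00390625 + 0.00390625
    = 296/256 = 1.15625
Since 1.15625 > 1, Kraft's inequality is NOT satisfied.
A prefix code with these lengths CANNOT exist.

Kraft sum = 1.15625. Not satisfied.


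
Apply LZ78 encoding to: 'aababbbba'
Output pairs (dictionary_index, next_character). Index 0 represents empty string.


LZ78 encoding steps:
Dictionary: {0: ''}
Step 1: w='' (idx 0), next='a' -> output (0, 'a'), add 'a' as idx 1
Step 2: w='a' (idx 1), next='b' -> output (1, 'b'), add 'ab' as idx 2
Step 3: w='ab' (idx 2), next='b' -> output (2, 'b'), add 'abb' as idx 3
Step 4: w='' (idx 0), next='b' -> output (0, 'b'), add 'b' as idx 4
Step 5: w='b' (idx 4), next='a' -> output (4, 'a'), add 'ba' as idx 5


Encoded: [(0, 'a'), (1, 'b'), (2, 'b'), (0, 'b'), (4, 'a')]


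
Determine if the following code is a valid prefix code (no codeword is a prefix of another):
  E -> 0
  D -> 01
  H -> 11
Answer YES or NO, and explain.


Checking each pair (does one codeword prefix another?):
  E='0' vs D='01': prefix -- VIOLATION

NO -- this is NOT a valid prefix code. E (0) is a prefix of D (01).


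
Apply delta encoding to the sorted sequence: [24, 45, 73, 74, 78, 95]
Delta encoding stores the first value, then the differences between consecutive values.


First value: 24
Deltas:
  45 - 24 = 21
  73 - 45 = 28
  74 - 73 = 1
  78 - 74 = 4
  95 - 78 = 17


Delta encoded: [24, 21, 28, 1, 4, 17]


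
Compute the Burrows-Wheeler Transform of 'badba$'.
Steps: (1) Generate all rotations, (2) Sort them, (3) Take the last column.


Rotations (sorted):
  0: $badba -> last char: a
  1: a$badb -> last char: b
  2: adba$b -> last char: b
  3: ba$bad -> last char: d
  4: badba$ -> last char: $
  5: dba$ba -> last char: a


BWT = abbd$a


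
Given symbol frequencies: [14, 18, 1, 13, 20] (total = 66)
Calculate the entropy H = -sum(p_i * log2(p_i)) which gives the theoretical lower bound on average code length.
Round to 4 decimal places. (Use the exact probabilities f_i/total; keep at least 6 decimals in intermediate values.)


Per-symbol terms -p_i * log2(p_i) with p_i = f_i/66:
  p = 14/66 = 0.212121: log2(p) = -2.237039, -p*log2(p) = 0.474523
  p = 18/66 = 0.272727: log2(p) = -1.874469, -p*log2(p) = 0.511219
  p = 1/66 = 0.015152: log2(p) = -6.044394, -p*log2(p) = 0.091582
  p = 13/66 = 0.196970: log2(p) = -2.343954, -p*log2(p) = 0.461688
  p = 20/66 = 0.303030: log2(p) = -1.722466, -p*log2(p) = 0.521959
H = 0.474523 + 0.511219 + 0.091582 + 0.461688 + 0.521959 = 2.060971

H = 2.061 bits/symbol


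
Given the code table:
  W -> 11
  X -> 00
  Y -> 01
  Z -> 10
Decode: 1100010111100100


Decoding:
11 -> W
00 -> X
01 -> Y
01 -> Y
11 -> W
10 -> Z
01 -> Y
00 -> X


Result: WXYYWZYX


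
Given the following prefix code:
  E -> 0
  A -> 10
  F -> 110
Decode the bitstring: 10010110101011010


Decoding step by step:
Bits 10 -> A
Bits 0 -> E
Bits 10 -> A
Bits 110 -> F
Bits 10 -> A
Bits 10 -> A
Bits 110 -> F
Bits 10 -> A


Decoded message: AEAFAAFA


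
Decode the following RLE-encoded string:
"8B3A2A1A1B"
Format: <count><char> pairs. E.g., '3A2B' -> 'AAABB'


Expanding each <count><char> pair:
  8B -> 'BBBBBBBB'
  3A -> 'AAA'
  2A -> 'AA'
  1A -> 'A'
  1B -> 'B'

Decoded = BBBBBBBBAAAAAAB


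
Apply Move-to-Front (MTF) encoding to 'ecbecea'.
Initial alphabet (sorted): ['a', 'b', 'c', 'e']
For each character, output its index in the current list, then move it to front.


MTF encoding:
'e': index 3 in ['a', 'b', 'c', 'e'] -> ['e', 'a', 'b', 'c']
'c': index 3 in ['e', 'a', 'b', 'c'] -> ['c', 'e', 'a', 'b']
'b': index 3 in ['c', 'e', 'a', 'b'] -> ['b', 'c', 'e', 'a']
'e': index 2 in ['b', 'c', 'e', 'a'] -> ['e', 'b', 'c', 'a']
'c': index 2 in ['e', 'b', 'c', 'a'] -> ['c', 'e', 'b', 'a']
'e': index 1 in ['c', 'e', 'b', 'a'] -> ['e', 'c', 'b', 'a']
'a': index 3 in ['e', 'c', 'b', 'a'] -> ['a', 'e', 'c', 'b']


Output: [3, 3, 3, 2, 2, 1, 3]


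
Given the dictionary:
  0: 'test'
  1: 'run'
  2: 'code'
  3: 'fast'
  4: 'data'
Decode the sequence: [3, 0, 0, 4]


Look up each index in the dictionary:
  3 -> 'fast'
  0 -> 'test'
  0 -> 'test'
  4 -> 'data'

Decoded: "fast test test data"


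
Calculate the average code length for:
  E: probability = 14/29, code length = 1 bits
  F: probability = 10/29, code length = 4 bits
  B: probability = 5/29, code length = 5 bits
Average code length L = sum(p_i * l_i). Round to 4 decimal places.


Weighted contributions p_i * l_i:
  E: (14/29) * 1 = 14/29
  F: (10/29) * 4 = 40/29
  B: (5/29) * 5 = 25/29
Sum = (14 + 40 + 25)/29 = 79/29

L = 79/29 = 2.7241 bits/symbol


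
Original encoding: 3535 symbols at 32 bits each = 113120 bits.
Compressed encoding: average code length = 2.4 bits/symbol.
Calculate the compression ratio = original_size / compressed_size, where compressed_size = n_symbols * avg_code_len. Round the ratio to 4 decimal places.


original_size = n_symbols * orig_bits = 3535 * 32 = 113120 bits
compressed_size = n_symbols * avg_code_len = 3535 * 2.4 = 8484.0 bits
ratio = original_size / compressed_size = 113120 / 8484.0 = 13.3333

Compression ratio = 13.3333


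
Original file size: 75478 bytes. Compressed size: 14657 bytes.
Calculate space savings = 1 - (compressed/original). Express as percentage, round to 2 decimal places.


ratio = compressed/original = 14657/75478 = 0.194189
savings = 1 - ratio = 1 - 0.194189 = 0.805811
as a percentage: 0.805811 * 100 = 80.58%

Space savings = 1 - 14657/75478 = 80.58%


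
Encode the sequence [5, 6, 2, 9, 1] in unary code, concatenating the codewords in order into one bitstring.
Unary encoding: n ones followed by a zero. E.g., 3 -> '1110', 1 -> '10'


Encode each number as n ones followed by a terminating 0:
  5 -> 111110 (6 bits)
  6 -> 1111110 (7 bits)
  2 -> 110 (3 bits)
  9 -> 1111111110 (10 bits)
  1 -> 10 (2 bits)
Total length = 6 + 7 + 3 + 10 + 2 = 28 bits.

Unary([5, 6, 2, 9, 1]) = 1111101111110110111111111010 (28 bits)


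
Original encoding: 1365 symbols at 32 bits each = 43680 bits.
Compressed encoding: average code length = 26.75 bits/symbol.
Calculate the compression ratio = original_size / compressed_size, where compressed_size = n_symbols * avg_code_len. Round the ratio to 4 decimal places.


original_size = n_symbols * orig_bits = 1365 * 32 = 43680 bits
compressed_size = n_symbols * avg_code_len = 1365 * 26.75 = 36513.75 bits
ratio = original_size / compressed_size = 43680 / 36513.75 = 1.1963

Compression ratio = 1.1963


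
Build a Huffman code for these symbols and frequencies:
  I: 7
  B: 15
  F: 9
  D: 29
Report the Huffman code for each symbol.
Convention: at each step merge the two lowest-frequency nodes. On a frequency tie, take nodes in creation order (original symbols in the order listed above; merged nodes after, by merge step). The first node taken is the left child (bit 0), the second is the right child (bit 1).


Huffman tree construction:
Step 1: Merge I(7) + F(9) = 16
Step 2: Merge B(15) + (I+F)(16) = 31
Step 3: Merge D(29) + (B+(I+F))(31) = 60
Read each symbol's code off the tree from the root (left child = 0, right child = 1).

Codes:
  I: 110 (length 3)
  B: 10 (length 2)
  F: 111 (length 3)
  D: 0 (length 1)
Average code length: 107/60 = 1.7833 bits/symbol


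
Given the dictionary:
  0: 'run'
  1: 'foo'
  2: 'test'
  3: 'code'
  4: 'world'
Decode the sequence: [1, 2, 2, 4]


Look up each index in the dictionary:
  1 -> 'foo'
  2 -> 'test'
  2 -> 'test'
  4 -> 'world'

Decoded: "foo test test world"


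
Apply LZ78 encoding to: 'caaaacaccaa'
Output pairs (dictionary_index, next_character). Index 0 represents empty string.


LZ78 encoding steps:
Dictionary: {0: ''}
Step 1: w='' (idx 0), next='c' -> output (0, 'c'), add 'c' as idx 1
Step 2: w='' (idx 0), next='a' -> output (0, 'a'), add 'a' as idx 2
Step 3: w='a' (idx 2), next='a' -> output (2, 'a'), add 'aa' as idx 3
Step 4: w='a' (idx 2), next='c' -> output (2, 'c'), add 'ac' as idx 4
Step 5: w='ac' (idx 4), next='c' -> output (4, 'c'), add 'acc' as idx 5
Step 6: w='aa' (idx 3), end of input -> output (3, '')


Encoded: [(0, 'c'), (0, 'a'), (2, 'a'), (2, 'c'), (4, 'c'), (3, '')]


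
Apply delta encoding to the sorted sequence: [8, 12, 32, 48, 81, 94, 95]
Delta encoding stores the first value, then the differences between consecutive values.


First value: 8
Deltas:
  12 - 8 = 4
  32 - 12 = 20
  48 - 32 = 16
  81 - 48 = 33
  94 - 81 = 13
  95 - 94 = 1


Delta encoded: [8, 4, 20, 16, 33, 13, 1]
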